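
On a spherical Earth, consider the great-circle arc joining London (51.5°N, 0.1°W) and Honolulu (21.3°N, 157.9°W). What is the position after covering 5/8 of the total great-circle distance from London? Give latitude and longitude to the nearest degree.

The haversine formula gives a central angle δ ≈ 1.826 rad (104.6°) between the endpoints.
Interpolate at f = 5/8 with slerp weights a = sin((1−f)δ)/sin δ ≈ 0.654, b = sin(fδ)/sin δ ≈ 0.940.
p = a·p₁ + b·p₂ ≈ (-0.404, -0.330, 0.853); φ = arcsin(p_z) ≈ 58.54°, λ = atan2(p_y, p_x) ≈ -140.76°.

≈ (59°N, 141°W)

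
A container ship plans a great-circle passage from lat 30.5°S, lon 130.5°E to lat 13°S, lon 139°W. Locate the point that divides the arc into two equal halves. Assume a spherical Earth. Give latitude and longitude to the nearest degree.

≈ lat 29°S, lon 179°E

The haversine formula gives a central angle δ ≈ 1.464 rad (83.9°) between the endpoints.
Interpolate at f = 1/2 with slerp weights a = sin((1−f)δ)/sin δ ≈ 0.672, b = sin(fδ)/sin δ ≈ 0.672.
p = a·p₁ + b·p₂ ≈ (-0.870, 0.011, -0.492); φ = arcsin(p_z) ≈ -29.49°, λ = atan2(p_y, p_x) ≈ 179.29°.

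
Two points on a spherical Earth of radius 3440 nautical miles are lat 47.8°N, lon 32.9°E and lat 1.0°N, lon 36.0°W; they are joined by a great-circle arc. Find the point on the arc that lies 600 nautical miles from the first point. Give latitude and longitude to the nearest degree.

≈ lat 44°N, lon 19°E

From cos δ = sin φ₁ sin φ₂ + cos φ₁ cos φ₂ cos Δλ, the central angle is δ ≈ 1.313 rad (75.2°). The total great-circle distance is δ·R ≈ 1.313 × 3440 ≈ 4518 nmi, so the target fraction is f = 600/4518 ≈ 0.133.
Interpolate at f ≈ 0.133 with slerp weights a = sin((1−f)δ)/sin δ ≈ 0.939, b = sin(fδ)/sin δ ≈ 0.179.
p = a·p₁ + b·p₂ ≈ (0.675, 0.237, 0.699); φ = arcsin(p_z) ≈ 44.33°, λ = atan2(p_y, p_x) ≈ 19.37°.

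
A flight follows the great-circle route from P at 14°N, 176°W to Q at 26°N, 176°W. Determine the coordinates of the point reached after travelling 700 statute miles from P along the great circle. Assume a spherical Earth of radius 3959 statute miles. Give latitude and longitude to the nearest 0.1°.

Write both endpoints as unit vectors p₁, p₂ with components (cos φ cos λ, cos φ sin λ, sin φ).
The central angle between the endpoints is δ = arccos(p₁·p₂) ≈ 0.209 rad (12.0°). The total great-circle distance is δ·R ≈ 0.209 × 3959 ≈ 829 mi, so the target fraction is f = 700/829 ≈ 0.844.
Interpolate at f ≈ 0.844 with slerp weights a = sin((1−f)δ)/sin δ ≈ 0.157, b = sin(fδ)/sin δ ≈ 0.846.
p = a·p₁ + b·p₂ ≈ (-0.910, -0.064, 0.409); φ = arcsin(p_z) ≈ 24.13°, λ = atan2(p_y, p_x) ≈ -176.00°.

≈ 24.1°N, 176.0°W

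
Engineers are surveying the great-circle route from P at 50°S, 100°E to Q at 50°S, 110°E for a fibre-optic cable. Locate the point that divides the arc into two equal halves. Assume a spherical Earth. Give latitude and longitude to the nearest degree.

≈ 50°S, 105°E

Convert each endpoint to a unit vector on the sphere (x = cos φ cos λ, y = cos φ sin λ, z = sin φ).
The central angle between the endpoints is δ = arccos(p₁·p₂) ≈ 0.112 rad (6.4°).
Interpolate at f = 1/2 with slerp weights a = sin((1−f)δ)/sin δ ≈ 0.501, b = sin(fδ)/sin δ ≈ 0.501.
p = a·p₁ + b·p₂ ≈ (-0.166, 0.619, -0.767); φ = arcsin(p_z) ≈ -50.11°, λ = atan2(p_y, p_x) ≈ 105.00°.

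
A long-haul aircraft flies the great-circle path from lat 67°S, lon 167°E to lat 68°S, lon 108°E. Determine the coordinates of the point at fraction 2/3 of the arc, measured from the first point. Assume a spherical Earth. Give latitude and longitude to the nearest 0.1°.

≈ lat 70.0°S, lon 127.5°E

Write both endpoints as unit vectors p₁, p₂ with components (cos φ cos λ, cos φ sin λ, sin φ).
The central angle between the endpoints is δ = arccos(p₁·p₂) ≈ 0.379 rad (21.7°).
Interpolate at f = 2/3 with slerp weights a = sin((1−f)δ)/sin δ ≈ 0.341, b = sin(fδ)/sin δ ≈ 0.676.
p = a·p₁ + b·p₂ ≈ (-0.208, 0.271, -0.940); φ = arcsin(p_z) ≈ -70.05°, λ = atan2(p_y, p_x) ≈ 127.53°.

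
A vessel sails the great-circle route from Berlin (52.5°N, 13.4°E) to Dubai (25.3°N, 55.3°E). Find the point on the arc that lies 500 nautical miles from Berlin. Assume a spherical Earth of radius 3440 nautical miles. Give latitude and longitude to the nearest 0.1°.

≈ 48.5°N, 24.9°E

Write both endpoints as unit vectors p₁, p₂ with components (cos φ cos λ, cos φ sin λ, sin φ).
The central angle between the endpoints is δ = arccos(p₁·p₂) ≈ 0.725 rad (41.5°). The total great-circle distance is δ·R ≈ 0.725 × 3440 ≈ 2493 nmi, so the target fraction is f = 500/2493 ≈ 0.201.
Interpolate at f ≈ 0.201 with slerp weights a = sin((1−f)δ)/sin δ ≈ 0.826, b = sin(fδ)/sin δ ≈ 0.218.
p = a·p₁ + b·p₂ ≈ (0.602, 0.279, 0.749); φ = arcsin(p_z) ≈ 48.47°, λ = atan2(p_y, p_x) ≈ 24.88°.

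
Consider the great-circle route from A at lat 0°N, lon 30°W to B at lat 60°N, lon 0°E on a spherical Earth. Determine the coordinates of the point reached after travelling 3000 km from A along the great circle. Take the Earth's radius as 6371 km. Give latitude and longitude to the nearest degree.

Convert each endpoint to a unit vector on the sphere (x = cos φ cos λ, y = cos φ sin λ, z = sin φ).
The central angle between the endpoints is δ = arccos(p₁·p₂) ≈ 1.123 rad (64.3°). The total great-circle distance is δ·R ≈ 1.123 × 6371 ≈ 7154 km, so the target fraction is f = 3000/7154 ≈ 0.419.
Interpolate at f ≈ 0.419 with slerp weights a = sin((1−f)δ)/sin δ ≈ 0.673, b = sin(fδ)/sin δ ≈ 0.503.
p = a·p₁ + b·p₂ ≈ (0.835, -0.337, 0.436); φ = arcsin(p_z) ≈ 25.84°, λ = atan2(p_y, p_x) ≈ -21.96°.

≈ lat 26°N, lon 22°W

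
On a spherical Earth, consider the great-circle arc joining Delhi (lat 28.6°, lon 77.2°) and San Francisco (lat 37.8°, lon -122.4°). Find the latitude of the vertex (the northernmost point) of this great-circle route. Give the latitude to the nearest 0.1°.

≈ 75.6°

The great circle lies in the plane with unit normal n̂ = (p₁ × p₂)/|p₁ × p₂|.
Here n̂_z ≈ +0.249; the vertex latitude is φ_max = arccos|n̂_z| ≈ 75.6°.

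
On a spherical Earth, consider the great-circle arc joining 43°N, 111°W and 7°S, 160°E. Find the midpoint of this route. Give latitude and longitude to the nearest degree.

The haversine formula gives a central angle δ ≈ 1.641 rad (94.0°) between the endpoints.
Interpolate at f = 1/2 with slerp weights a = sin((1−f)δ)/sin δ ≈ 0.733, b = sin(fδ)/sin δ ≈ 0.733.
p = a·p₁ + b·p₂ ≈ (-0.876, -0.252, 0.411); φ = arcsin(p_z) ≈ 24.26°, λ = atan2(p_y, p_x) ≈ -163.97°.

≈ 24°N, 164°W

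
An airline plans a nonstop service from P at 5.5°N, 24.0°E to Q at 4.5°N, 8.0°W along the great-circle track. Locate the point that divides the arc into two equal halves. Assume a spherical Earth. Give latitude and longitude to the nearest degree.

≈ 5°N, 8°E

The haversine formula gives a central angle δ ≈ 0.557 rad (31.9°) between the endpoints.
Interpolate at f = 1/2 with slerp weights a = sin((1−f)δ)/sin δ ≈ 0.520, b = sin(fδ)/sin δ ≈ 0.520.
p = a·p₁ + b·p₂ ≈ (0.986, 0.138, 0.091); φ = arcsin(p_z) ≈ 5.20°, λ = atan2(p_y, p_x) ≈ 7.99°.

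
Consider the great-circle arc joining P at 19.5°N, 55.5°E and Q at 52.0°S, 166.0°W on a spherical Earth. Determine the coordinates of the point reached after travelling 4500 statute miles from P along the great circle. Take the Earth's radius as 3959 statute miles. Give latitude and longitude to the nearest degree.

≈ 34°S, 94°E

From cos δ = sin φ₁ sin φ₂ + cos φ₁ cos φ₂ cos Δλ, the central angle is δ ≈ 2.343 rad (134.2°). The total great-circle distance is δ·R ≈ 2.343 × 3959 ≈ 9276 mi, so the target fraction is f = 4500/9276 ≈ 0.485.
Interpolate at f ≈ 0.485 with slerp weights a = sin((1−f)δ)/sin δ ≈ 1.304, b = sin(fδ)/sin δ ≈ 1.266.
p = a·p₁ + b·p₂ ≈ (-0.060, 0.825, -0.563); φ = arcsin(p_z) ≈ -34.23°, λ = atan2(p_y, p_x) ≈ 94.17°.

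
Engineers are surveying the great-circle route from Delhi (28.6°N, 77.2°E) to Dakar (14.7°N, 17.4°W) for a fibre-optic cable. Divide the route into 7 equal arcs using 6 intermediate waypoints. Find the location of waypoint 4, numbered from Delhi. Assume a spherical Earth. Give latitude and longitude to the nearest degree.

≈ (29°N, 20°E)

Write both endpoints as unit vectors p₁, p₂ with components (cos φ cos λ, cos φ sin λ, sin φ).
The central angle between the endpoints is δ = arccos(p₁·p₂) ≈ 1.517 rad (86.9°).
Interpolate at f = 4/7 with slerp weights a = sin((1−f)δ)/sin δ ≈ 0.606, b = sin(fδ)/sin δ ≈ 0.764.
p = a·p₁ + b·p₂ ≈ (0.823, 0.298, 0.484); φ = arcsin(p_z) ≈ 28.95°, λ = atan2(p_y, p_x) ≈ 19.93°.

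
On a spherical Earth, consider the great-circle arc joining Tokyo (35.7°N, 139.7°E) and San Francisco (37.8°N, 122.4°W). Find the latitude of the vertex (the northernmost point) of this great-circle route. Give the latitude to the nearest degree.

The great circle lies in the plane with unit normal n̂ = (p₁ × p₂)/|p₁ × p₂|.
Here n̂_z ≈ +0.660; the vertex latitude is φ_max = arccos|n̂_z| ≈ 48.7°.
Check via Clairaut: cos φ_max = |cos φ₁| · sin C = cos(35.7°)·sin(54.4°) ≈ 0.660, again giving ≈ 48.7°.

≈ 49°N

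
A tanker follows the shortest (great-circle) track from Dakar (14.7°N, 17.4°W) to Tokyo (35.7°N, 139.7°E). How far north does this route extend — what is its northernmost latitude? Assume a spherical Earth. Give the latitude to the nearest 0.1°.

The great circle lies in the plane with unit normal n̂ = (p₁ × p₂)/|p₁ × p₂|.
Here n̂_z ≈ +0.374; the vertex latitude is φ_max = arccos|n̂_z| ≈ 68.1°.
Check via Clairaut: cos φ_max = |cos φ₁| · sin C = cos(14.7°)·sin(22.7°) ≈ 0.374, again giving ≈ 68.1°.

≈ 68.1°N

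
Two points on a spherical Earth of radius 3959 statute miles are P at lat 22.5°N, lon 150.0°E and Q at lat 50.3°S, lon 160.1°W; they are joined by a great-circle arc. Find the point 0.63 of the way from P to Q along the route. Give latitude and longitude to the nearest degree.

≈ lat 25°S, lon 176°E

Convert each endpoint to a unit vector on the sphere (x = cos φ cos λ, y = cos φ sin λ, z = sin φ).
The central angle between the endpoints is δ = arccos(p₁·p₂) ≈ 1.485 rad (85.1°).
Interpolate at f = 0.63 with slerp weights a = sin((1−f)δ)/sin δ ≈ 0.524, b = sin(fδ)/sin δ ≈ 0.808.
p = a·p₁ + b·p₂ ≈ (-0.905, 0.066, -0.421); φ = arcsin(p_z) ≈ -24.90°, λ = atan2(p_y, p_x) ≈ 175.80°.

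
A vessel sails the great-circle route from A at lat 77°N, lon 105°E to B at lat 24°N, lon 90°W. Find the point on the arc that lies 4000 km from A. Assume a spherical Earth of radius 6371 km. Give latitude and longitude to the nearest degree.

≈ lat 66°N, lon 96°W

From cos δ = sin φ₁ sin φ₂ + cos φ₁ cos φ₂ cos Δλ, the central angle is δ ≈ 1.372 rad (78.6°). The total great-circle distance is δ·R ≈ 1.372 × 6371 ≈ 8739 km, so the target fraction is f = 4000/8739 ≈ 0.458.
Interpolate at f ≈ 0.458 with slerp weights a = sin((1−f)δ)/sin δ ≈ 0.691, b = sin(fδ)/sin δ ≈ 0.599.
p = a·p₁ + b·p₂ ≈ (-0.040, -0.397, 0.917); φ = arcsin(p_z) ≈ 66.46°, λ = atan2(p_y, p_x) ≈ -95.78°.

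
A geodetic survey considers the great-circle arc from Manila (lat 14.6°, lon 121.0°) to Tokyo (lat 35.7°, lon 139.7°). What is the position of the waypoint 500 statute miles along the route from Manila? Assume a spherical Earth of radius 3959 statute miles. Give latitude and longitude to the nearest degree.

≈ lat 20°, lon 125°

From cos δ = sin φ₁ sin φ₂ + cos φ₁ cos φ₂ cos Δλ, the central angle is δ ≈ 0.470 rad (26.9°). The total great-circle distance is δ·R ≈ 0.470 × 3959 ≈ 1862 mi, so the target fraction is f = 500/1862 ≈ 0.269.
Interpolate at f ≈ 0.269 with slerp weights a = sin((1−f)δ)/sin δ ≈ 0.744, b = sin(fδ)/sin δ ≈ 0.278.
p = a·p₁ + b·p₂ ≈ (-0.543, 0.763, 0.350); φ = arcsin(p_z) ≈ 20.48°, λ = atan2(p_y, p_x) ≈ 125.43°.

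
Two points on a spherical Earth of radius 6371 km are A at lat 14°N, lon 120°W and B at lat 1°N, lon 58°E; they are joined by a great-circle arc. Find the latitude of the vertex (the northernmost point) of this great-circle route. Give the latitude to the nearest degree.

≈ 83°N

The great circle lies in the plane with unit normal n̂ = (p₁ × p₂)/|p₁ × p₂|.
Here n̂_z ≈ +0.130; the vertex latitude is φ_max = arccos|n̂_z| ≈ 82.5°.
Check via Clairaut: cos φ_max = |cos φ₁| · sin C = cos(14.0°)·sin(7.7°) ≈ 0.130, again giving ≈ 82.5°.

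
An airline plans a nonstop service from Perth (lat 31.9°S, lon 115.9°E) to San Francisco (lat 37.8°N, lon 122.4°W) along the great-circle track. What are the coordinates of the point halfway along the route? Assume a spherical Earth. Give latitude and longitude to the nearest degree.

≈ lat 6°N, lon 173°E

The haversine formula gives a central angle δ ≈ 2.314 rad (132.6°) between the endpoints.
Interpolate at f = 1/2 with slerp weights a = sin((1−f)δ)/sin δ ≈ 1.243, b = sin(fδ)/sin δ ≈ 1.243.
p = a·p₁ + b·p₂ ≈ (-0.987, 0.120, 0.105); φ = arcsin(p_z) ≈ 6.03°, λ = atan2(p_y, p_x) ≈ 173.07°.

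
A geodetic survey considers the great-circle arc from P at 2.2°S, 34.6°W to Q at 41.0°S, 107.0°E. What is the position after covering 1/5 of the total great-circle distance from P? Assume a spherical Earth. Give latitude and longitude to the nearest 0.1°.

≈ 22.4°S, 19.6°W

Convert each endpoint to a unit vector on the sphere (x = cos φ cos λ, y = cos φ sin λ, z = sin φ).
The central angle between the endpoints is δ = arccos(p₁·p₂) ≈ 2.172 rad (124.5°).
Interpolate at f = 1/5 with slerp weights a = sin((1−f)δ)/sin δ ≈ 1.196, b = sin(fδ)/sin δ ≈ 0.510.
p = a·p₁ + b·p₂ ≈ (0.871, -0.310, -0.381); φ = arcsin(p_z) ≈ -22.38°, λ = atan2(p_y, p_x) ≈ -19.60°.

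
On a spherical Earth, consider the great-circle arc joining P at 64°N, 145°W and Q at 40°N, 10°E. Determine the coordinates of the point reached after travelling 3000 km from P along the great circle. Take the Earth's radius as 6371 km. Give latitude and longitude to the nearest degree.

Convert each endpoint to a unit vector on the sphere (x = cos φ cos λ, y = cos φ sin λ, z = sin φ).
The central angle between the endpoints is δ = arccos(p₁·p₂) ≈ 1.294 rad (74.1°). The total great-circle distance is δ·R ≈ 1.294 × 6371 ≈ 8243 km, so the target fraction is f = 3000/8243 ≈ 0.364.
Interpolate at f ≈ 0.364 with slerp weights a = sin((1−f)δ)/sin δ ≈ 0.762, b = sin(fδ)/sin δ ≈ 0.472.
p = a·p₁ + b·p₂ ≈ (0.082, -0.129, 0.988); φ = arcsin(p_z) ≈ 81.21°, λ = atan2(p_y, p_x) ≈ -57.51°.

≈ 81°N, 58°W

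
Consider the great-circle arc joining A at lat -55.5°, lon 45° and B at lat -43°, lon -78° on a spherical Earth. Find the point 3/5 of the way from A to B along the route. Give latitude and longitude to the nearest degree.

≈ lat -64°, lon -45°

Convert each endpoint to a unit vector on the sphere (x = cos φ cos λ, y = cos φ sin λ, z = sin φ).
The central angle between the endpoints is δ = arccos(p₁·p₂) ≈ 1.228 rad (70.3°).
Interpolate at f = 3/5 with slerp weights a = sin((1−f)δ)/sin δ ≈ 0.501, b = sin(fδ)/sin δ ≈ 0.713.
p = a·p₁ + b·p₂ ≈ (0.309, -0.310, -0.899); φ = arcsin(p_z) ≈ -64.05°, λ = atan2(p_y, p_x) ≈ -45.07°.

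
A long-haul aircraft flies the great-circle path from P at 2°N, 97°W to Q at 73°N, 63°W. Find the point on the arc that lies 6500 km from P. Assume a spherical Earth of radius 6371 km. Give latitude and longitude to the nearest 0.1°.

Convert each endpoint to a unit vector on the sphere (x = cos φ cos λ, y = cos φ sin λ, z = sin φ).
The central angle between the endpoints is δ = arccos(p₁·p₂) ≈ 1.292 rad (74.0°). The total great-circle distance is δ·R ≈ 1.292 × 6371 ≈ 8229 km, so the target fraction is f = 6500/8229 ≈ 0.790.
Interpolate at f ≈ 0.790 with slerp weights a = sin((1−f)δ)/sin δ ≈ 0.279, b = sin(fδ)/sin δ ≈ 0.887.
p = a·p₁ + b·p₂ ≈ (0.084, -0.508, 0.858); φ = arcsin(p_z) ≈ 59.04°, λ = atan2(p_y, p_x) ≈ -80.63°.

≈ 59.0°N, 80.6°W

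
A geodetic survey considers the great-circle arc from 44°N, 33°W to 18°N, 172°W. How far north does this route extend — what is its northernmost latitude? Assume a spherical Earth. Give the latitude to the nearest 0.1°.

The great circle lies in the plane with unit normal n̂ = (p₁ × p₂)/|p₁ × p₂|.
Here n̂_z ≈ -0.471; the vertex latitude is φ_max = arccos|n̂_z| ≈ 61.9°.
Check via Clairaut: cos φ_max = |cos φ₁| · sin C = cos(44.0°)·sin(40.9°) ≈ 0.471, again giving ≈ 61.9°.

≈ 61.9°N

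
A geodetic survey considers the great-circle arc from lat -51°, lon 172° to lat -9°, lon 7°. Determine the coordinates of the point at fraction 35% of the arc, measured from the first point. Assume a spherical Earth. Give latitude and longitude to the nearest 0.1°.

Convert each endpoint to a unit vector on the sphere (x = cos φ cos λ, y = cos φ sin λ, z = sin φ).
The central angle between the endpoints is δ = arccos(p₁·p₂) ≈ 2.070 rad (118.6°).
Interpolate at f = 0.35 with slerp weights a = sin((1−f)δ)/sin δ ≈ 1.110, b = sin(fδ)/sin δ ≈ 0.755.
p = a·p₁ + b·p₂ ≈ (0.048, 0.188, -0.981); φ = arcsin(p_z) ≈ -78.80°, λ = atan2(p_y, p_x) ≈ 75.64°.

≈ lat -78.8°, lon 75.6°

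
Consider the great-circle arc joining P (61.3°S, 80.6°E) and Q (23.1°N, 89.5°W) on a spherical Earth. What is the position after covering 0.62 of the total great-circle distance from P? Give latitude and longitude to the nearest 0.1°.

Write both endpoints as unit vectors p₁, p₂ with components (cos φ cos λ, cos φ sin λ, sin φ).
The central angle between the endpoints is δ = arccos(p₁·p₂) ≈ 2.464 rad (141.2°).
Interpolate at f = 0.62 with slerp weights a = sin((1−f)δ)/sin δ ≈ 1.285, b = sin(fδ)/sin δ ≈ 1.594.
p = a·p₁ + b·p₂ ≈ (0.114, -0.857, -0.502); φ = arcsin(p_z) ≈ -30.13°, λ = atan2(p_y, p_x) ≈ -82.45°.

≈ (30.1°S, 82.5°W)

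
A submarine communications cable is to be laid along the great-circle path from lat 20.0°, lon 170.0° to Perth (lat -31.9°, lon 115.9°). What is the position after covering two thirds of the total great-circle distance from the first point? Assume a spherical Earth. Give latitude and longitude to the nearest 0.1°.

≈ lat -15.5°, lon 135.9°

Write both endpoints as unit vectors p₁, p₂ with components (cos φ cos λ, cos φ sin λ, sin φ).
The central angle between the endpoints is δ = arccos(p₁·p₂) ≈ 1.280 rad (73.3°).
Interpolate at f = 2/3 with slerp weights a = sin((1−f)δ)/sin δ ≈ 0.432, b = sin(fδ)/sin δ ≈ 0.786.
p = a·p₁ + b·p₂ ≈ (-0.691, 0.671, -0.268); φ = arcsin(p_z) ≈ -15.54°, λ = atan2(p_y, p_x) ≈ 135.85°.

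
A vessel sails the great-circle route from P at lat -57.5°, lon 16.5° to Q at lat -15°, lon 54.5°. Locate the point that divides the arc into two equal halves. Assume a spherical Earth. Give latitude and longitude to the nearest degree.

Write both endpoints as unit vectors p₁, p₂ with components (cos φ cos λ, cos φ sin λ, sin φ).
The central angle between the endpoints is δ = arccos(p₁·p₂) ≈ 0.893 rad (51.2°).
Interpolate at f = 1/2 with slerp weights a = sin((1−f)δ)/sin δ ≈ 0.554, b = sin(fδ)/sin δ ≈ 0.554.
p = a·p₁ + b·p₂ ≈ (0.596, 0.520, -0.611); φ = arcsin(p_z) ≈ -37.66°, λ = atan2(p_y, p_x) ≈ 41.11°.

≈ lat -38°, lon 41°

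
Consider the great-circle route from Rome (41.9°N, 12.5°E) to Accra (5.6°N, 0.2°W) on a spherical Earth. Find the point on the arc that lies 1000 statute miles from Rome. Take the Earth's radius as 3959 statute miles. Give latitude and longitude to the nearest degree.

From cos δ = sin φ₁ sin φ₂ + cos φ₁ cos φ₂ cos Δλ, the central angle is δ ≈ 0.664 rad (38.0°). The total great-circle distance is δ·R ≈ 0.664 × 3959 ≈ 2627 mi, so the target fraction is f = 1000/2627 ≈ 0.381.
Interpolate at f ≈ 0.381 with slerp weights a = sin((1−f)δ)/sin δ ≈ 0.649, b = sin(fδ)/sin δ ≈ 0.406.
p = a·p₁ + b·p₂ ≈ (0.875, 0.103, 0.473); φ = arcsin(p_z) ≈ 28.21°, λ = atan2(p_y, p_x) ≈ 6.72°.

≈ 28°N, 7°E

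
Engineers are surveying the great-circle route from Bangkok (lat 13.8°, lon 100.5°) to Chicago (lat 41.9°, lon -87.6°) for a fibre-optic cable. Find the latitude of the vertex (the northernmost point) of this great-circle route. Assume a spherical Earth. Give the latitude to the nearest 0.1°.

The great circle lies in the plane with unit normal n̂ = (p₁ × p₂)/|p₁ × p₂|.
Here n̂_z ≈ +0.123; the vertex latitude is φ_max = arccos|n̂_z| ≈ 83.0°.
Check via Clairaut: cos φ_max = |cos φ₁| · sin C = cos(13.8°)·sin(7.3°) ≈ 0.123, again giving ≈ 83.0°.

≈ 83.0°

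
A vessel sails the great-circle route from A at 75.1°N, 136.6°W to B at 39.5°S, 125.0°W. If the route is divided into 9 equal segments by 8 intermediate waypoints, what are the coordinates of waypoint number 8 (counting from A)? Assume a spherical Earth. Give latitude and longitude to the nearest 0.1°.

≈ 26.8°S, 125.8°W

Convert each endpoint to a unit vector on the sphere (x = cos φ cos λ, y = cos φ sin λ, z = sin φ).
The central angle between the endpoints is δ = arccos(p₁·p₂) ≈ 2.005 rad (114.9°).
Interpolate at f = 8/9 with slerp weights a = sin((1−f)δ)/sin δ ≈ 0.243, b = sin(fδ)/sin δ ≈ 1.078.
p = a·p₁ + b·p₂ ≈ (-0.522, -0.724, -0.450); φ = arcsin(p_z) ≈ -26.76°, λ = atan2(p_y, p_x) ≈ -125.81°.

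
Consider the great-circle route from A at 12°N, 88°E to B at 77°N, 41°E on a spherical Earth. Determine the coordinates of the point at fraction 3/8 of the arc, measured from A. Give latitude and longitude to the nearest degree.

Write both endpoints as unit vectors p₁, p₂ with components (cos φ cos λ, cos φ sin λ, sin φ).
The central angle between the endpoints is δ = arccos(p₁·p₂) ≈ 1.210 rad (69.4°).
Interpolate at f = 3/8 with slerp weights a = sin((1−f)δ)/sin δ ≈ 0.734, b = sin(fδ)/sin δ ≈ 0.469.
p = a·p₁ + b·p₂ ≈ (0.105, 0.786, 0.609); φ = arcsin(p_z) ≈ 37.52°, λ = atan2(p_y, p_x) ≈ 82.42°.

≈ 38°N, 82°E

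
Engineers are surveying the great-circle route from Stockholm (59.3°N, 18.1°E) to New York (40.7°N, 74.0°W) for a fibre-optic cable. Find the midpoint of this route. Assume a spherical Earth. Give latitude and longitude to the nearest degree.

From cos δ = sin φ₁ sin φ₂ + cos φ₁ cos φ₂ cos Δλ, the central angle is δ ≈ 0.993 rad (56.9°).
Interpolate at f = 1/2 with slerp weights a = sin((1−f)δ)/sin δ ≈ 0.569, b = sin(fδ)/sin δ ≈ 0.569.
p = a·p₁ + b·p₂ ≈ (0.395, -0.324, 0.860); φ = arcsin(p_z) ≈ 59.28°, λ = atan2(p_y, p_x) ≈ -39.39°.

≈ 59°N, 39°W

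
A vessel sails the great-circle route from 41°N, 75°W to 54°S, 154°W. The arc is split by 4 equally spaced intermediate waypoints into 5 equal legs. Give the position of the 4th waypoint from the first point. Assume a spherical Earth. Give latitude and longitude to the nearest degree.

The haversine formula gives a central angle δ ≈ 2.033 rad (116.5°) between the endpoints.
Interpolate at f = 4/5 with slerp weights a = sin((1−f)δ)/sin δ ≈ 0.442, b = sin(fδ)/sin δ ≈ 1.116.
p = a·p₁ + b·p₂ ≈ (-0.503, -0.610, -0.613); φ = arcsin(p_z) ≈ -37.78°, λ = atan2(p_y, p_x) ≈ -129.53°.

≈ 38°S, 130°W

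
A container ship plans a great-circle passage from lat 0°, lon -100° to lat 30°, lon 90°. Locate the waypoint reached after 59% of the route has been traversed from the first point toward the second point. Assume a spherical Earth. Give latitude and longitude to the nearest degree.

≈ lat 73°, lon 178°

Convert each endpoint to a unit vector on the sphere (x = cos φ cos λ, y = cos φ sin λ, z = sin φ).
The central angle between the endpoints is δ = arccos(p₁·p₂) ≈ 2.592 rad (148.5°).
Interpolate at f = 0.59 with slerp weights a = sin((1−f)δ)/sin δ ≈ 1.673, b = sin(fδ)/sin δ ≈ 1.914.
p = a·p₁ + b·p₂ ≈ (-0.291, 0.009, 0.957); φ = arcsin(p_z) ≈ 73.10°, λ = atan2(p_y, p_x) ≈ 178.18°.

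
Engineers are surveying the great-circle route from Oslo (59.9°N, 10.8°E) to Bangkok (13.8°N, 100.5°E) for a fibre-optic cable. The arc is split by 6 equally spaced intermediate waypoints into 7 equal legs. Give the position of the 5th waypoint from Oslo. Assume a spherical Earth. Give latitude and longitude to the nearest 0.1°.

≈ (32.5°N, 87.2°E)

Convert each endpoint to a unit vector on the sphere (x = cos φ cos λ, y = cos φ sin λ, z = sin φ).
The central angle between the endpoints is δ = arccos(p₁·p₂) ≈ 1.360 rad (77.9°).
Interpolate at f = 5/7 with slerp weights a = sin((1−f)δ)/sin δ ≈ 0.388, b = sin(fδ)/sin δ ≈ 0.844.
p = a·p₁ + b·p₂ ≈ (0.041, 0.843, 0.537); φ = arcsin(p_z) ≈ 32.46°, λ = atan2(p_y, p_x) ≈ 87.18°.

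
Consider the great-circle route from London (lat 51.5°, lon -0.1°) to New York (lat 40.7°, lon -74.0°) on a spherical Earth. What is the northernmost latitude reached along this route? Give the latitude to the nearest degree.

≈ 54°

The great circle lies in the plane with unit normal n̂ = (p₁ × p₂)/|p₁ × p₂|.
Here n̂_z ≈ -0.591; the vertex latitude is φ_max = arccos|n̂_z| ≈ 53.8°.
Check via Clairaut: cos φ_max = |cos φ₁| · sin C = cos(51.5°)·sin(71.7°) ≈ 0.591, again giving ≈ 53.8°.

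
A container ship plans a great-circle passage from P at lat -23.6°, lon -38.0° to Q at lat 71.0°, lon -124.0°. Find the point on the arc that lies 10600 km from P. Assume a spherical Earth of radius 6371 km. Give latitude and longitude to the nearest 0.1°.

≈ lat 63.2°, lon -88.2°

The haversine formula gives a central angle δ ≈ 1.937 rad (111.0°) between the endpoints. The total great-circle distance is δ·R ≈ 1.937 × 6371 ≈ 12338 km, so the target fraction is f = 10600/12338 ≈ 0.859.
Interpolate at f ≈ 0.859 with slerp weights a = sin((1−f)δ)/sin δ ≈ 0.289, b = sin(fδ)/sin δ ≈ 1.066.
p = a·p₁ + b·p₂ ≈ (0.014, -0.451, 0.893); φ = arcsin(p_z) ≈ 63.20°, λ = atan2(p_y, p_x) ≈ -88.19°.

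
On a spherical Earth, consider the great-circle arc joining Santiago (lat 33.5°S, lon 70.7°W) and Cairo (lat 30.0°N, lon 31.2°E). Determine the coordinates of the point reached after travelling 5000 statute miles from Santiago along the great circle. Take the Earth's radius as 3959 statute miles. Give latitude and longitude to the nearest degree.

Write both endpoints as unit vectors p₁, p₂ with components (cos φ cos λ, cos φ sin λ, sin φ).
The central angle between the endpoints is δ = arccos(p₁·p₂) ≈ 2.010 rad (115.1°). The total great-circle distance is δ·R ≈ 2.010 × 3959 ≈ 7956 mi, so the target fraction is f = 5000/7956 ≈ 0.628.
Interpolate at f ≈ 0.628 with slerp weights a = sin((1−f)δ)/sin δ ≈ 0.750, b = sin(fδ)/sin δ ≈ 1.053.
p = a·p₁ + b·p₂ ≈ (0.987, -0.118, 0.112); φ = arcsin(p_z) ≈ 6.44°, λ = atan2(p_y, p_x) ≈ -6.83°.

≈ lat 6°N, lon 7°W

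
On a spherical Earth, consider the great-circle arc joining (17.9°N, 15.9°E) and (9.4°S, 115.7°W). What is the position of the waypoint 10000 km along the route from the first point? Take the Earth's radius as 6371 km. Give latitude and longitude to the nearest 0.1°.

≈ (3.4°N, 75.1°W)

Write both endpoints as unit vectors p₁, p₂ with components (cos φ cos λ, cos φ sin λ, sin φ).
The central angle between the endpoints is δ = arccos(p₁·p₂) ≈ 2.310 rad (132.3°). The total great-circle distance is δ·R ≈ 2.310 × 6371 ≈ 14715 km, so the target fraction is f = 10000/14715 ≈ 0.680.
Interpolate at f ≈ 0.680 with slerp weights a = sin((1−f)δ)/sin δ ≈ 0.912, b = sin(fδ)/sin δ ≈ 1.353.
p = a·p₁ + b·p₂ ≈ (0.256, -0.965, 0.059); φ = arcsin(p_z) ≈ 3.41°, λ = atan2(p_y, p_x) ≈ -75.13°.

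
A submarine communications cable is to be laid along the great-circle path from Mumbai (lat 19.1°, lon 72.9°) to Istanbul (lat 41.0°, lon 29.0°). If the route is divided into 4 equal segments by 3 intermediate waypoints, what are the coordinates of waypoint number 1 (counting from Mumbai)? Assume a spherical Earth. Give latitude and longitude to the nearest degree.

From cos δ = sin φ₁ sin φ₂ + cos φ₁ cos φ₂ cos Δλ, the central angle is δ ≈ 0.755 rad (43.2°).
Interpolate at f = 1/4 with slerp weights a = sin((1−f)δ)/sin δ ≈ 0.783, b = sin(fδ)/sin δ ≈ 0.274.
p = a·p₁ + b·p₂ ≈ (0.398, 0.807, 0.436); φ = arcsin(p_z) ≈ 25.83°, λ = atan2(p_y, p_x) ≈ 63.74°.

≈ lat 26°, lon 64°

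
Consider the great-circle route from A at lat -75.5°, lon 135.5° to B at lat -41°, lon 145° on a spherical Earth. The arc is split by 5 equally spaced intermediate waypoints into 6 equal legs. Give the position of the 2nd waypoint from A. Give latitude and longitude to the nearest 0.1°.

≈ lat -64.1°, lon 141.3°

Convert each endpoint to a unit vector on the sphere (x = cos φ cos λ, y = cos φ sin λ, z = sin φ).
The central angle between the endpoints is δ = arccos(p₁·p₂) ≈ 0.607 rad (34.8°).
Interpolate at f = 2/6 with slerp weights a = sin((1−f)δ)/sin δ ≈ 0.690, b = sin(fδ)/sin δ ≈ 0.352.
p = a·p₁ + b·p₂ ≈ (-0.341, 0.274, -0.899); φ = arcsin(p_z) ≈ -64.07°, λ = atan2(p_y, p_x) ≈ 141.26°.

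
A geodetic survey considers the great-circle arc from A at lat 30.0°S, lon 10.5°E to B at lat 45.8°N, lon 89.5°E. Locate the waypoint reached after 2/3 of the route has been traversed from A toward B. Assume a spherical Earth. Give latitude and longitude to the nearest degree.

≈ lat 23°N, lon 57°E

From cos δ = sin φ₁ sin φ₂ + cos φ₁ cos φ₂ cos Δλ, the central angle is δ ≈ 1.817 rad (104.1°).
Interpolate at f = 2/3 with slerp weights a = sin((1−f)δ)/sin δ ≈ 0.587, b = sin(fδ)/sin δ ≈ 0.965.
p = a·p₁ + b·p₂ ≈ (0.506, 0.765, 0.398); φ = arcsin(p_z) ≈ 23.48°, λ = atan2(p_y, p_x) ≈ 56.55°.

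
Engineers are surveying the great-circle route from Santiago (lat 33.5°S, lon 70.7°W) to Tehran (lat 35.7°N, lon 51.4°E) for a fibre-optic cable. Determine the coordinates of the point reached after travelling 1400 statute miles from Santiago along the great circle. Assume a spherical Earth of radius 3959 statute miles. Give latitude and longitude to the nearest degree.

≈ lat 25°S, lon 50°W

The haversine formula gives a central angle δ ≈ 2.321 rad (133.0°) between the endpoints. The total great-circle distance is δ·R ≈ 2.321 × 3959 ≈ 9190 mi, so the target fraction is f = 1400/9190 ≈ 0.152.
Interpolate at f ≈ 0.152 with slerp weights a = sin((1−f)δ)/sin δ ≈ 1.261, b = sin(fδ)/sin δ ≈ 0.473.
p = a·p₁ + b·p₂ ≈ (0.587, -0.692, -0.420); φ = arcsin(p_z) ≈ -24.82°, λ = atan2(p_y, p_x) ≈ -49.67°.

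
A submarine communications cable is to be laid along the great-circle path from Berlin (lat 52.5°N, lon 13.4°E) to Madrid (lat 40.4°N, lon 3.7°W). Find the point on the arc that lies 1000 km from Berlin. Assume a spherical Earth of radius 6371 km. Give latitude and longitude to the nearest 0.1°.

Write both endpoints as unit vectors p₁, p₂ with components (cos φ cos λ, cos φ sin λ, sin φ).
The central angle between the endpoints is δ = arccos(p₁·p₂) ≈ 0.293 rad (16.8°). The total great-circle distance is δ·R ≈ 0.293 × 6371 ≈ 1869 km, so the target fraction is f = 1000/1869 ≈ 0.535.
Interpolate at f ≈ 0.535 with slerp weights a = sin((1−f)δ)/sin δ ≈ 0.470, b = sin(fδ)/sin δ ≈ 0.541.
p = a·p₁ + b·p₂ ≈ (0.689, 0.040, 0.723); φ = arcsin(p_z) ≈ 46.34°, λ = atan2(p_y, p_x) ≈ 3.30°.

≈ lat 46.3°N, lon 3.3°E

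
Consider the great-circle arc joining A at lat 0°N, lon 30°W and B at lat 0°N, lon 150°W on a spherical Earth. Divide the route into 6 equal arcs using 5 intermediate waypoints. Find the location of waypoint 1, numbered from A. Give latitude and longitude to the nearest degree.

From cos δ = sin φ₁ sin φ₂ + cos φ₁ cos φ₂ cos Δλ, the central angle is δ ≈ 2.094 rad (120.0°).
Interpolate at f = 1/6 with slerp weights a = sin((1−f)δ)/sin δ ≈ 1.137, b = sin(fδ)/sin δ ≈ 0.395.
p = a·p₁ + b·p₂ ≈ (0.643, -0.766, 0.000); φ = arcsin(p_z) ≈ 0.00°, λ = atan2(p_y, p_x) ≈ -50.00°.

≈ lat 0°N, lon 50°W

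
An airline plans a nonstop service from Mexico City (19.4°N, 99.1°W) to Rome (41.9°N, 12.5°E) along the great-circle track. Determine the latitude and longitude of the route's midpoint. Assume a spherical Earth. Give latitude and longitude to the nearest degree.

≈ 46°N, 53°W

Convert each endpoint to a unit vector on the sphere (x = cos φ cos λ, y = cos φ sin λ, z = sin φ).
The central angle between the endpoints is δ = arccos(p₁·p₂) ≈ 1.607 rad (92.1°).
Interpolate at f = 1/2 with slerp weights a = sin((1−f)δ)/sin δ ≈ 0.720, b = sin(fδ)/sin δ ≈ 0.720.
p = a·p₁ + b·p₂ ≈ (0.416, -0.555, 0.720); φ = arcsin(p_z) ≈ 46.09°, λ = atan2(p_y, p_x) ≈ -53.14°.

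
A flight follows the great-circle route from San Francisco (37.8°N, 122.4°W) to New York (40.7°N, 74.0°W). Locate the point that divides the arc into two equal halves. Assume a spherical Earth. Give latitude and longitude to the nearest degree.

The haversine formula gives a central angle δ ≈ 0.648 rad (37.1°) between the endpoints.
Interpolate at f = 1/2 with slerp weights a = sin((1−f)δ)/sin δ ≈ 0.527, b = sin(fδ)/sin δ ≈ 0.527.
p = a·p₁ + b·p₂ ≈ (-0.113, -0.736, 0.667); φ = arcsin(p_z) ≈ 41.85°, λ = atan2(p_y, p_x) ≈ -98.73°.

≈ (42°N, 99°W)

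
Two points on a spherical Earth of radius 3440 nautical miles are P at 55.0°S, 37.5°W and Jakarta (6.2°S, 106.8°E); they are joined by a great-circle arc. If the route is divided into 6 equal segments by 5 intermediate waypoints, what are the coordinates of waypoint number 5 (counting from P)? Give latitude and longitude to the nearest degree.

≈ 24°S, 100°E

Convert each endpoint to a unit vector on the sphere (x = cos φ cos λ, y = cos φ sin λ, z = sin φ).
The central angle between the endpoints is δ = arccos(p₁·p₂) ≈ 1.955 rad (112.0°).
Interpolate at f = 5/6 with slerp weights a = sin((1−f)δ)/sin δ ≈ 0.345, b = sin(fδ)/sin δ ≈ 1.077.
p = a·p₁ + b·p₂ ≈ (-0.152, 0.904, -0.399); φ = arcsin(p_z) ≈ -23.52°, λ = atan2(p_y, p_x) ≈ 99.56°.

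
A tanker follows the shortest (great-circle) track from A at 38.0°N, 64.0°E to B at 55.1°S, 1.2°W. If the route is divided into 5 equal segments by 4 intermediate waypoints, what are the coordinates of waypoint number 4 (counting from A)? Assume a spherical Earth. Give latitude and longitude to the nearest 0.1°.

≈ 38.6°S, 19.7°E

The haversine formula gives a central angle δ ≈ 1.892 rad (108.4°) between the endpoints.
Interpolate at f = 4/5 with slerp weights a = sin((1−f)δ)/sin δ ≈ 0.389, b = sin(fδ)/sin δ ≈ 1.052.
p = a·p₁ + b·p₂ ≈ (0.736, 0.263, -0.623); φ = arcsin(p_z) ≈ -38.55°, λ = atan2(p_y, p_x) ≈ 19.67°.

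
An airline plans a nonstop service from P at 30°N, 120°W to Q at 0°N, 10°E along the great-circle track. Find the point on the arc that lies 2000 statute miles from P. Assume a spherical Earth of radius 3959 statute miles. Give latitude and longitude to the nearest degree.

≈ 37°N, 86°W

From cos δ = sin φ₁ sin φ₂ + cos φ₁ cos φ₂ cos Δλ, the central angle is δ ≈ 2.161 rad (123.8°). The total great-circle distance is δ·R ≈ 2.161 × 3959 ≈ 8556 mi, so the target fraction is f = 2000/8556 ≈ 0.234.
Interpolate at f ≈ 0.234 with slerp weights a = sin((1−f)δ)/sin δ ≈ 1.199, b = sin(fδ)/sin δ ≈ 0.583.
p = a·p₁ + b·p₂ ≈ (0.054, -0.798, 0.600); φ = arcsin(p_z) ≈ 36.85°, λ = atan2(p_y, p_x) ≈ -86.10°.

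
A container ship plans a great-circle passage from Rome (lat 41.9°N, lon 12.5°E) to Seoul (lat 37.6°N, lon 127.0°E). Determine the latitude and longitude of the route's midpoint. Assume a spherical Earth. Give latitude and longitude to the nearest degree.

≈ lat 57°N, lon 73°E

From cos δ = sin φ₁ sin φ₂ + cos φ₁ cos φ₂ cos Δλ, the central angle is δ ≈ 1.407 rad (80.6°).
Interpolate at f = 1/2 with slerp weights a = sin((1−f)δ)/sin δ ≈ 0.656, b = sin(fδ)/sin δ ≈ 0.656.
p = a·p₁ + b·p₂ ≈ (0.164, 0.521, 0.838); φ = arcsin(p_z) ≈ 56.93°, λ = atan2(p_y, p_x) ≈ 72.53°.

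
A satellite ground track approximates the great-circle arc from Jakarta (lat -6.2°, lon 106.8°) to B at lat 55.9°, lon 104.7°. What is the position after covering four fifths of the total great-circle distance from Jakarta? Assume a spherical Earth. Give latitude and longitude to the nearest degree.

Convert each endpoint to a unit vector on the sphere (x = cos φ cos λ, y = cos φ sin λ, z = sin φ).
The central angle between the endpoints is δ = arccos(p₁·p₂) ≈ 1.084 rad (62.1°).
Interpolate at f = 4/5 with slerp weights a = sin((1−f)δ)/sin δ ≈ 0.243, b = sin(fδ)/sin δ ≈ 0.863.
p = a·p₁ + b·p₂ ≈ (-0.193, 0.700, 0.688); φ = arcsin(p_z) ≈ 43.48°, λ = atan2(p_y, p_x) ≈ 105.40°.

≈ lat 43°, lon 105°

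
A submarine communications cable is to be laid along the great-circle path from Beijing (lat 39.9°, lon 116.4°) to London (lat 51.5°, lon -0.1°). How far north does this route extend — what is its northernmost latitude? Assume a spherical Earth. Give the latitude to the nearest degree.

The great circle lies in the plane with unit normal n̂ = (p₁ × p₂)/|p₁ × p₂|.
Here n̂_z ≈ -0.446; the vertex latitude is φ_max = arccos|n̂_z| ≈ 63.5°.
Check via Clairaut: cos φ_max = |cos φ₁| · sin C = cos(39.9°)·sin(35.6°) ≈ 0.446, again giving ≈ 63.5°.

≈ 63°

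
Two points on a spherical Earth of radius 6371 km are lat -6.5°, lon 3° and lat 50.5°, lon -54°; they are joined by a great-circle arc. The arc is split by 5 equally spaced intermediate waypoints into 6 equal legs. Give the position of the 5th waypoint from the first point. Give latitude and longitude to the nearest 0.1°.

≈ lat 43.1°, lon -39.2°

Write both endpoints as unit vectors p₁, p₂ with components (cos φ cos λ, cos φ sin λ, sin φ).
The central angle between the endpoints is δ = arccos(p₁·p₂) ≈ 1.311 rad (75.1°).
Interpolate at f = 5/6 with slerp weights a = sin((1−f)δ)/sin δ ≈ 0.224, b = sin(fδ)/sin δ ≈ 0.919.
p = a·p₁ + b·p₂ ≈ (0.566, -0.461, 0.683); φ = arcsin(p_z) ≈ 43.11°, λ = atan2(p_y, p_x) ≈ -39.17°.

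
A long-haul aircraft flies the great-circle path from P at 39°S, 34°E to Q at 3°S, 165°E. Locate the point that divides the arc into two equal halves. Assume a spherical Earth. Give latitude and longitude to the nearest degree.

From cos δ = sin φ₁ sin φ₂ + cos φ₁ cos φ₂ cos Δλ, the central angle is δ ≈ 2.067 rad (118.4°).
Interpolate at f = 1/2 with slerp weights a = sin((1−f)δ)/sin δ ≈ 0.977, b = sin(fδ)/sin δ ≈ 0.977.
p = a·p₁ + b·p₂ ≈ (-0.313, 0.677, -0.666); φ = arcsin(p_z) ≈ -41.76°, λ = atan2(p_y, p_x) ≈ 114.81°.

≈ 42°S, 115°E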